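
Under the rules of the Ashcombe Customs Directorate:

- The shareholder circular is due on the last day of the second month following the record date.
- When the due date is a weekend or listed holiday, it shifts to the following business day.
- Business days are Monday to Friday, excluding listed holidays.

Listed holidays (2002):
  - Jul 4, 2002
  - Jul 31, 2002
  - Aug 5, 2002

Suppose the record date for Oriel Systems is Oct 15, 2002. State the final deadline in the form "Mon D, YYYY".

Dec 31, 2002

The second month after Oct 15, 2002 is December 2002, whose last day is Dec 31, 2002.
Dec 31, 2002 falls on a Tuesday, which is a business day, so no adjustment is needed.
The final due date is Dec 31, 2002.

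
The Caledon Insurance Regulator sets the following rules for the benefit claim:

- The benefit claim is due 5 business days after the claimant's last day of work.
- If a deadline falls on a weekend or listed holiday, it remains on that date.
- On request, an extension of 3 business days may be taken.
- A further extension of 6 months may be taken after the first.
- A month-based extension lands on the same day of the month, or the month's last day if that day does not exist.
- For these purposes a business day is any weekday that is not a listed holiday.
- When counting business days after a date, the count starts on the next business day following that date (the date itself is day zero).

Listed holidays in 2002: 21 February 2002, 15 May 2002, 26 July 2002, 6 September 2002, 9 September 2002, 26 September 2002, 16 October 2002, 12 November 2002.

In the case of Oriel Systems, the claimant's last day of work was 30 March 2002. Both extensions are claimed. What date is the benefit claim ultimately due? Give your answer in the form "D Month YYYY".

10 October 2002

Counting 5 business days after 30 March 2002 (skipping weekends and listed holidays) reaches 5 April 2002.
No adjustment is made for weekends or holidays, so 5 April 2002 stands.
Counting 3 further business days from 5 April 2002 reaches 10 April 2002.
10 April 2002 is a Wednesday; no weekend or holiday adjustment applies.
The 6 months extension carries 10 April 2002 to 10 October 2002.
10 October 2002 falls on a Thursday. The rules make no weekend/holiday allowance, so it remains 10 October 2002.
Final deadline: 10 October 2002.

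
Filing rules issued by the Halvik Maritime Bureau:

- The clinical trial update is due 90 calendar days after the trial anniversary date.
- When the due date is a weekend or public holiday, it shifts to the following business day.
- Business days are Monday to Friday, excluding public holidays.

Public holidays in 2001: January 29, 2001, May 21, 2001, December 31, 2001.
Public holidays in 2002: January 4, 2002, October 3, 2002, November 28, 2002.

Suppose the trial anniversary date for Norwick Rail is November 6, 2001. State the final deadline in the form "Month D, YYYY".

February 4, 2002

Adding 90 calendar days to November 6, 2001 gives February 4, 2002.
Since February 4, 2002 is a Monday and not a holiday, the date is unchanged.
Deadline: February 4, 2002.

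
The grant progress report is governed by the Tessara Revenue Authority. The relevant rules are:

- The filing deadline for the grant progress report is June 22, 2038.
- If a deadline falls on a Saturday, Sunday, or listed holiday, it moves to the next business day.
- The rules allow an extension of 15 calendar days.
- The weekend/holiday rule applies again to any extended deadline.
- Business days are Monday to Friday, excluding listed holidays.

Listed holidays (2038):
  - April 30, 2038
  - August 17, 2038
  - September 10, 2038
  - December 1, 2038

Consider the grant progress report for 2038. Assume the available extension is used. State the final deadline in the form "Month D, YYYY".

The statutory due date is June 22, 2038.
June 22, 2038 is a Tuesday and not a listed holiday, so it stands.
With the 15-day extension, June 22, 2038 becomes July 7, 2038.
July 7, 2038 (Wednesday) is already a business day.
Deadline: July 7, 2038.

July 7, 2038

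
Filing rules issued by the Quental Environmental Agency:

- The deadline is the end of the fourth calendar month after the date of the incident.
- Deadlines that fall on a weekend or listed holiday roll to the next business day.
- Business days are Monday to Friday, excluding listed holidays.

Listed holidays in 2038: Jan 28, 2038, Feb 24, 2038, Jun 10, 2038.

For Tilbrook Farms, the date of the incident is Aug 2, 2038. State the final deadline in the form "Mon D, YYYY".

The fourth month after Aug 2, 2038 is December 2038, whose last day is Dec 31, 2038.
Since Dec 31, 2038 is a Friday and not a holiday, the date is unchanged.
The final due date is Dec 31, 2038.

Dec 31, 2038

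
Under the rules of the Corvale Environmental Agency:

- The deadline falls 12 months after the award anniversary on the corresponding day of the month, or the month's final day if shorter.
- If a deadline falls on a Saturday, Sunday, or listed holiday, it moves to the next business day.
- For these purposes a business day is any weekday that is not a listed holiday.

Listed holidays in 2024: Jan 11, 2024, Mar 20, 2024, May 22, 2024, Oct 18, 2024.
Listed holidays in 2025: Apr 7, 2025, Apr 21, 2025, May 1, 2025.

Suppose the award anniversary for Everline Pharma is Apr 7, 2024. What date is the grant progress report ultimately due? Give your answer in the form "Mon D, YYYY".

Apr 8, 2025

Moving 12 months forward from Apr 7, 2024 on the corresponding day gives Apr 7, 2025.
Apr 7, 2025 falls on a listed holiday. Rolling to the next business day gives Apr 8, 2025, a Tuesday.
The final due date is Apr 8, 2025.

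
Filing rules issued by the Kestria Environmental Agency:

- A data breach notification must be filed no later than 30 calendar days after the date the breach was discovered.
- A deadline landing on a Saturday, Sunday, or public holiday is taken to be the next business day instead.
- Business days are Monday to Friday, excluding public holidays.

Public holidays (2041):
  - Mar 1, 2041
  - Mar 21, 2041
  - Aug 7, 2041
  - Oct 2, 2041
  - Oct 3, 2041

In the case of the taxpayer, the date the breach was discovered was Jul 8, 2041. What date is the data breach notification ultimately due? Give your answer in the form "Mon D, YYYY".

Trigger date Jul 8, 2041 + 30 calendar days = Aug 7, 2041.
Aug 7, 2041 is a listed holiday, so it moves to the next business day, Aug 8, 2041 (Thursday).
Deadline: Aug 8, 2041.

Aug 8, 2041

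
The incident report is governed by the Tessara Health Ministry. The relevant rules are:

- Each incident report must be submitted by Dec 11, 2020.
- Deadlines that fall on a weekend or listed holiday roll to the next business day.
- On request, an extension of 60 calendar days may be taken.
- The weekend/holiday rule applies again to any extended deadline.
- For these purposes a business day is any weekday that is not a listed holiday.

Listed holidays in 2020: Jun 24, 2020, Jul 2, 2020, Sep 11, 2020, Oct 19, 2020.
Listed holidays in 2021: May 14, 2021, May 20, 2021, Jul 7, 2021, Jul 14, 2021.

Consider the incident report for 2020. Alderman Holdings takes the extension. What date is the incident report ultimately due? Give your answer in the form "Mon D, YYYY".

Start from the fixed due date, Dec 11, 2020.
Dec 11, 2020 (Friday) is already a business day.
Add the 60 calendar-day extension to Dec 11, 2020: Feb 9, 2021.
Feb 9, 2021 (Tuesday) is already a business day.
Deadline: Feb 9, 2021.

Feb 9, 2021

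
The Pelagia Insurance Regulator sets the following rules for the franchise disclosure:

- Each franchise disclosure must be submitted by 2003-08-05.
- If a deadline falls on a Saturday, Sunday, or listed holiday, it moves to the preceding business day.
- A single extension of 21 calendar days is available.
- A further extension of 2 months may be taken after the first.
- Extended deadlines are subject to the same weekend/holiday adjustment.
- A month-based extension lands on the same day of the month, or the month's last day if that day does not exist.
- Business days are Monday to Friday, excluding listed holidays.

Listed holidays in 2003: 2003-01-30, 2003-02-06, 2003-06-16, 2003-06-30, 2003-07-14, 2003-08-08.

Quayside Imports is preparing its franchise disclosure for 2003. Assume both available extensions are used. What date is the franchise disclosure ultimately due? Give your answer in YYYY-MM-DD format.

Start from the fixed due date, 2003-08-05.
2003-08-05 (Tuesday) is already a business day.
Applying the 21-calendar-day extension: 2003-08-05 + 21 days = 2003-08-26.
2003-08-26 falls on a Tuesday, which is a business day, so no adjustment is needed.
Applying the 2 months extension: 2 months after 2003-08-26 is 2003-10-26.
2003-10-26 is a Sunday; the preceding business day is 2003-10-24 (Friday).
The final due date is 2003-10-24.

2003-10-24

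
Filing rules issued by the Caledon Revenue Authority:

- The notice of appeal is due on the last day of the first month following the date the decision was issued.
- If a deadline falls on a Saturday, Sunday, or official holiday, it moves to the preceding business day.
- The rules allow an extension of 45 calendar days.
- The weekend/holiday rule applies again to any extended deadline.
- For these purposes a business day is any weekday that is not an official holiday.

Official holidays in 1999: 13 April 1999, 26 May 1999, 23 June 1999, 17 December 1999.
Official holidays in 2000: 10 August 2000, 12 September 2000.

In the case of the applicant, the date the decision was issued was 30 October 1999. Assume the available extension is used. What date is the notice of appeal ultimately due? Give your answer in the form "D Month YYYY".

1 month after 30 October 1999 falls in November 1999; the last day of that month is 30 November 1999.
30 November 1999 falls on a Tuesday, which is a business day, so no adjustment is needed.
With the 45-day extension, 30 November 1999 becomes 14 January 2000.
14 January 2000 is a Friday and not a listed holiday, so it stands.
So the filing is due 14 January 2000.

14 January 2000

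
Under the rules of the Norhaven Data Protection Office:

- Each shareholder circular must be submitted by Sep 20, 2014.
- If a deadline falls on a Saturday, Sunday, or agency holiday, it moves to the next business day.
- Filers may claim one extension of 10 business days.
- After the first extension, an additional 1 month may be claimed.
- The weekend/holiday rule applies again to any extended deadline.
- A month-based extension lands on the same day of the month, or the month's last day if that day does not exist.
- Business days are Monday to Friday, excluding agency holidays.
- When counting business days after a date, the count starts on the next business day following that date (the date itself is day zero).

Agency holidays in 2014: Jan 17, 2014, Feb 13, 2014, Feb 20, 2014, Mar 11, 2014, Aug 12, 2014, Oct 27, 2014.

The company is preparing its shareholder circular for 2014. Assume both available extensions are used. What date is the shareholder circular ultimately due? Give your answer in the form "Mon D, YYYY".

Nov 6, 2014

Start from the fixed due date, Sep 20, 2014.
Because Sep 20, 2014 is a Saturday, the deadline becomes Sep 22, 2014 (Monday).
Applying the 10-business-day extension: 10 business days after Sep 22, 2014 is Oct 6, 2014.
Oct 6, 2014 (Monday) is already a business day.
The 1 month extension carries Oct 6, 2014 to Nov 6, 2014.
Nov 6, 2014 is a Thursday and not a listed holiday, so it stands.
Final deadline: Nov 6, 2014.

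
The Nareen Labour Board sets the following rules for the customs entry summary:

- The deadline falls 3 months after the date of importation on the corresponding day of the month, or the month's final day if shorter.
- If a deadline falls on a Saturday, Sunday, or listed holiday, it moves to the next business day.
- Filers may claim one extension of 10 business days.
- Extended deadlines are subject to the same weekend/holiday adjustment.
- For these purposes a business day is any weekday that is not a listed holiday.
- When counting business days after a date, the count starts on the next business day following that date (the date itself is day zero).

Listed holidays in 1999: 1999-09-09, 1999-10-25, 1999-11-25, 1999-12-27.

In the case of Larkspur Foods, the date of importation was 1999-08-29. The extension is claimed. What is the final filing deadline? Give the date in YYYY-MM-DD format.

1999-12-13

3 months from 1999-08-29 is 1999-11-29.
1999-11-29 (Monday) is already a business day.
Applying the 10-business-day extension: 10 business days after 1999-11-29 is 1999-12-13.
Since 1999-12-13 is a Monday and not a holiday, the date is unchanged.
Deadline: 1999-12-13.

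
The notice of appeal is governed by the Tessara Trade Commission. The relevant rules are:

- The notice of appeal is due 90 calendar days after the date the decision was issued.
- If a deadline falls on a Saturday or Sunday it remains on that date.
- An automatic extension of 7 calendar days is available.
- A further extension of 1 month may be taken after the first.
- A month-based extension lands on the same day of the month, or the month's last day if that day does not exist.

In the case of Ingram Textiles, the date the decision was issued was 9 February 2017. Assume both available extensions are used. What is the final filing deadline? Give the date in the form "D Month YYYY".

17 June 2017

90 calendar days after 9 February 2017 is 10 May 2017.
10 May 2017 falls on a Wednesday. The rules make no weekend/holiday allowance, so it remains 10 May 2017.
With the 7-day extension, 10 May 2017 becomes 17 May 2017.
17 May 2017 falls on a Wednesday. The rules make no weekend/holiday allowance, so it remains 17 May 2017.
The 1 month extension carries 17 May 2017 to 17 June 2017.
17 June 2017 is a Saturday; no weekend or holiday adjustment applies.
So the filing is due 17 June 2017.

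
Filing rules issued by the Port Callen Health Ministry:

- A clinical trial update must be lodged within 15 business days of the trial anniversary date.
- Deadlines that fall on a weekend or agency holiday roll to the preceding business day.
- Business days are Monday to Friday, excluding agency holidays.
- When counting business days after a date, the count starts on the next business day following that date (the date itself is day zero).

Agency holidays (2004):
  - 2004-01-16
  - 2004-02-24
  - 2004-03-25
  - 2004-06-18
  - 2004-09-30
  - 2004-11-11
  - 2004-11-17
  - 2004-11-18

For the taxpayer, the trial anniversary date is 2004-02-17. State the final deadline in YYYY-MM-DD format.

2004-03-10

Starting the day after 2004-02-17 and counting 15 business days lands on 2004-03-10.
2004-03-10 is a Wednesday and not a listed holiday, so it stands.
The final due date is 2004-03-10.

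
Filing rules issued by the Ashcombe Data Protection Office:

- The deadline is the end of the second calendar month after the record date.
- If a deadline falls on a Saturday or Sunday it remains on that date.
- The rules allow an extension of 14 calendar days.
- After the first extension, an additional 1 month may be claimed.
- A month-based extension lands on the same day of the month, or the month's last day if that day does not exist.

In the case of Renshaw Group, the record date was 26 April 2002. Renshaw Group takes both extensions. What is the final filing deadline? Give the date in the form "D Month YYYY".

The second month after 26 April 2002 is June 2002, whose last day is 30 June 2002.
30 June 2002 is a Sunday; no weekend or holiday adjustment applies.
Applying the 14-calendar-day extension: 30 June 2002 + 14 days = 14 July 2002.
No adjustment is made for weekends or holidays, so 14 July 2002 stands.
Applying the 1 month extension: 1 month after 14 July 2002 is 14 August 2002.
No adjustment is made for weekends or holidays, so 14 August 2002 stands.
The final due date is 14 August 2002.

14 August 2002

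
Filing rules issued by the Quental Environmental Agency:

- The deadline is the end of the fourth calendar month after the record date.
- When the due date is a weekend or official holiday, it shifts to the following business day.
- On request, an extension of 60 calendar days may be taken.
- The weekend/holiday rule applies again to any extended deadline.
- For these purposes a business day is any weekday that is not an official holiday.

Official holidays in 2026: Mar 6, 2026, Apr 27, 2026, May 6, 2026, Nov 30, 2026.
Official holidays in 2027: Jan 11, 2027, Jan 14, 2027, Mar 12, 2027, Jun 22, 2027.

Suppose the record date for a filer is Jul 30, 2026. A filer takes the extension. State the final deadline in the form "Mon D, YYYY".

Feb 1, 2027

The fourth month after Jul 30, 2026 is November 2026, whose last day is Nov 30, 2026.
Nov 30, 2026 is a listed holiday, so it moves to the next business day, Dec 1, 2026 (Tuesday).
Applying the 60-calendar-day extension: Dec 1, 2026 + 60 days = Jan 30, 2027.
Jan 30, 2027 falls on a Saturday. Rolling to the next business day gives Feb 1, 2027, a Monday.
Deadline: Feb 1, 2027.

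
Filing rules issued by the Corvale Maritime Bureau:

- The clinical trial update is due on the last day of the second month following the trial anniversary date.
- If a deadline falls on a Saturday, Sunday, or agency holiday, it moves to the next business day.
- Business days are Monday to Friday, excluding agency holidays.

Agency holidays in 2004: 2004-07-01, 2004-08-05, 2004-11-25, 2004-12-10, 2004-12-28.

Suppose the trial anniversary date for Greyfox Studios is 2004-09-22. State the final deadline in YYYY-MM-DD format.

The second month after 2004-09-22 is November 2004, whose last day is 2004-11-30.
2004-11-30 (Tuesday) is already a business day.
Deadline: 2004-11-30.

2004-11-30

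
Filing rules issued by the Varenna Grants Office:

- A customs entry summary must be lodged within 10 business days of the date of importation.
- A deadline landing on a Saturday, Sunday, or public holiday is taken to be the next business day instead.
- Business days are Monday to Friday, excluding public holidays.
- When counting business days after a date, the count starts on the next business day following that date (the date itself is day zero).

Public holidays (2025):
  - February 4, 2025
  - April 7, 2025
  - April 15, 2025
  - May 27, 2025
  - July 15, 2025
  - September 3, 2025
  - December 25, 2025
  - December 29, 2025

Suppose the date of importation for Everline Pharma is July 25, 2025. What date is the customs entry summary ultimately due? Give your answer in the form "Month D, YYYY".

August 8, 2025

Starting the day after July 25, 2025 and counting 10 business days lands on August 8, 2025.
August 8, 2025 (Friday) is already a business day.
The final due date is August 8, 2025.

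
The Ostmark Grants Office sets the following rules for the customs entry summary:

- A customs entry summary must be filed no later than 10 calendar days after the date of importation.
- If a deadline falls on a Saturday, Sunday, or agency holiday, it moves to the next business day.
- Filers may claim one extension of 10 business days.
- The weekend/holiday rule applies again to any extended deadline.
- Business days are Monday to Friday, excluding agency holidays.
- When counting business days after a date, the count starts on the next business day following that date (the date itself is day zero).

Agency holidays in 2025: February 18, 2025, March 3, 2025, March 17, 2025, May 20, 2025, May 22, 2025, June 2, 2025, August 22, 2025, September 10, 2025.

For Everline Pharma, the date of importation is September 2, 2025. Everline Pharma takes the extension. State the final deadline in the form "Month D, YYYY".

10 calendar days after September 2, 2025 is September 12, 2025.
September 12, 2025 is a Friday and not a listed holiday, so it stands.
Applying the 10-business-day extension: 10 business days after September 12, 2025 is September 26, 2025.
September 26, 2025 falls on a Friday, which is a business day, so no adjustment is needed.
So the filing is due September 26, 2025.

September 26, 2025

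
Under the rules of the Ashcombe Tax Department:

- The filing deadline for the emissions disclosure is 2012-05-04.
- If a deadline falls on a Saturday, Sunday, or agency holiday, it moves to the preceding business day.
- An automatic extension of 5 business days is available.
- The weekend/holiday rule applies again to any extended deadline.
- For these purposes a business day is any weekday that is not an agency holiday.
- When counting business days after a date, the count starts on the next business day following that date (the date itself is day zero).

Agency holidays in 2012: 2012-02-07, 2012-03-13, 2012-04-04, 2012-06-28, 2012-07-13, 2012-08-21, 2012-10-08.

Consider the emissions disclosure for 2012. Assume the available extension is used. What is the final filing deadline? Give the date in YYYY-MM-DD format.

2012-05-11

The statutory due date is 2012-05-04.
2012-05-04 falls on a Friday, which is a business day, so no adjustment is needed.
Applying the 5-business-day extension: 5 business days after 2012-05-04 is 2012-05-11.
2012-05-11 falls on a Friday, which is a business day, so no adjustment is needed.
Deadline: 2012-05-11.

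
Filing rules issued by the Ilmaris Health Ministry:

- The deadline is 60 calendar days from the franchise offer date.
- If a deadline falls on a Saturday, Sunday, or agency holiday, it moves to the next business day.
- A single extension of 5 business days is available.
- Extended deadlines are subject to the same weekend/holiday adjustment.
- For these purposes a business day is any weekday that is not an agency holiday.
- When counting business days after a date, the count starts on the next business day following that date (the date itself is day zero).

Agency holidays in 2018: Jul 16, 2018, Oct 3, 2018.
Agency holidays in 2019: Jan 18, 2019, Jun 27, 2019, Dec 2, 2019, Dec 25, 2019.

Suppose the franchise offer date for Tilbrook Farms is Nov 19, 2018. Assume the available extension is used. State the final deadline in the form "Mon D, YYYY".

60 calendar days after Nov 19, 2018 is Jan 18, 2019.
Jan 18, 2019 is a listed holiday; the next business day is Jan 21, 2019 (Monday).
Applying the 5-business-day extension: 5 business days after Jan 21, 2019 is Jan 28, 2019.
Since Jan 28, 2019 is a Monday and not a holiday, the date is unchanged.
The final due date is Jan 28, 2019.

Jan 28, 2019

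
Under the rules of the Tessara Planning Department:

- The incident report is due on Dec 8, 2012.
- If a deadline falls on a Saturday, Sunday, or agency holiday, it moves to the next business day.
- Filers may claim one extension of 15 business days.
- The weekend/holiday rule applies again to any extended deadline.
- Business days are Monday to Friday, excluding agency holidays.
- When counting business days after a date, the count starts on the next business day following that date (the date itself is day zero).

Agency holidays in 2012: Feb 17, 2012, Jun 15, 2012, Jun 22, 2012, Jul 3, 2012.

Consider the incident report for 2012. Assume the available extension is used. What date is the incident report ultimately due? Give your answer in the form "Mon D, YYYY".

Start from the fixed due date, Dec 8, 2012.
Because Dec 8, 2012 is a Saturday, the deadline becomes Dec 10, 2012 (Monday).
Counting 15 further business days from Dec 10, 2012 reaches Dec 31, 2012.
Dec 31, 2012 (Monday) is already a business day.
So the filing is due Dec 31, 2012.

Dec 31, 2012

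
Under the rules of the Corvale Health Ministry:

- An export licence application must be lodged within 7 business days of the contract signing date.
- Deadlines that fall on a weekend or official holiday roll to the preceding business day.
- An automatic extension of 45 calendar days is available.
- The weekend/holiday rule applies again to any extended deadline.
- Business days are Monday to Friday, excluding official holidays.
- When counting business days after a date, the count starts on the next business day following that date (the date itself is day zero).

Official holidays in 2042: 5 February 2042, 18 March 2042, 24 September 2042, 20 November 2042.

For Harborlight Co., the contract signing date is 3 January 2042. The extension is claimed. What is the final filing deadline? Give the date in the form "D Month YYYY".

28 February 2042

7 business days after 3 January 2042, excluding weekends and holidays, is 14 January 2042.
14 January 2042 is a Tuesday and not a listed holiday, so it stands.
With the 45-day extension, 14 January 2042 becomes 28 February 2042.
28 February 2042 (Friday) is already a business day.
So the filing is due 28 February 2042.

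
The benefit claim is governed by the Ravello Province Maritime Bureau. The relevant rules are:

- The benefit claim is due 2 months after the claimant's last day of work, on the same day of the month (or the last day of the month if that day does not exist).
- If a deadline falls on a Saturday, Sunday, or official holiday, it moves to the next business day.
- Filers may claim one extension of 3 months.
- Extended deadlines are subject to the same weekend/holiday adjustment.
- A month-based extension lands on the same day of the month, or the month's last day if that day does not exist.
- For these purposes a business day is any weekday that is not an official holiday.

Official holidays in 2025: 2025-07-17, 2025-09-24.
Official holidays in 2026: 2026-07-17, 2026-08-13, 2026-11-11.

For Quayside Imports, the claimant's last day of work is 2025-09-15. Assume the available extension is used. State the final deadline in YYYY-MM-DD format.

2 months after 2025-09-15, on the same day of the month, is 2025-11-15.
2025-11-15 is a Saturday; the next business day is 2025-11-17 (Monday).
The 3 months extension carries 2025-11-17 to 2026-02-17.
Since 2026-02-17 is a Tuesday and not a holiday, the date is unchanged.
So the filing is due 2026-02-17.

2026-02-17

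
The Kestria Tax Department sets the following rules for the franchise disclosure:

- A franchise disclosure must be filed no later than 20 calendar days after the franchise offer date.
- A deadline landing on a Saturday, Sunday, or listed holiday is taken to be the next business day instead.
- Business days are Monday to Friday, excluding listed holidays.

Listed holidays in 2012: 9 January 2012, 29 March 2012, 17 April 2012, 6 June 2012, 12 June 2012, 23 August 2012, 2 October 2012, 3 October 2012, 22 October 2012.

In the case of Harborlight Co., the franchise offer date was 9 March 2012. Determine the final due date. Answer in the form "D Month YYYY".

30 March 2012

Adding 20 calendar days to 9 March 2012 gives 29 March 2012.
29 March 2012 is a listed holiday, so it moves to the next business day, 30 March 2012 (Friday).
Deadline: 30 March 2012.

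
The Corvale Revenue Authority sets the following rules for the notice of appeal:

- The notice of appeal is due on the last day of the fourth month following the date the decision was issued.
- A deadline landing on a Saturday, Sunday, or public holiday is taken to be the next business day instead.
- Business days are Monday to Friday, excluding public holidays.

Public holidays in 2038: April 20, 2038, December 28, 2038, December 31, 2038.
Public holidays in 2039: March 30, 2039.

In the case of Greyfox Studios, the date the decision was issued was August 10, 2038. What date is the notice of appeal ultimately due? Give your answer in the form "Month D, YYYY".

January 3, 2039

The fourth month after August 10, 2038 is December 2038, whose last day is December 31, 2038.
Because December 31, 2038 is a listed holiday, the deadline becomes January 3, 2039 (Monday).
So the filing is due January 3, 2039.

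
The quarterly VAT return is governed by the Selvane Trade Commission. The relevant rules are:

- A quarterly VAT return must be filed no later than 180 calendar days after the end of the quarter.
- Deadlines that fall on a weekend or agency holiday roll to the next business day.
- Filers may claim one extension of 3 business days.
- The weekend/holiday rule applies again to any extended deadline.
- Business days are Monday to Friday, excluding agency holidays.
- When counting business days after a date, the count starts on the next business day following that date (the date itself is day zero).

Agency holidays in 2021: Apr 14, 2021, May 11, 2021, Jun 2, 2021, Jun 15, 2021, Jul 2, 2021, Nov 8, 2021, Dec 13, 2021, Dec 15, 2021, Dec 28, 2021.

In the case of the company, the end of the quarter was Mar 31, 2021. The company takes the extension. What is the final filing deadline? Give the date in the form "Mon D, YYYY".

Sep 30, 2021

180 calendar days after Mar 31, 2021 is Sep 27, 2021.
Sep 27, 2021 is a Monday and not a listed holiday, so it stands.
Applying the 3-business-day extension: 3 business days after Sep 27, 2021 is Sep 30, 2021.
Sep 30, 2021 (Thursday) is already a business day.
The final due date is Sep 30, 2021.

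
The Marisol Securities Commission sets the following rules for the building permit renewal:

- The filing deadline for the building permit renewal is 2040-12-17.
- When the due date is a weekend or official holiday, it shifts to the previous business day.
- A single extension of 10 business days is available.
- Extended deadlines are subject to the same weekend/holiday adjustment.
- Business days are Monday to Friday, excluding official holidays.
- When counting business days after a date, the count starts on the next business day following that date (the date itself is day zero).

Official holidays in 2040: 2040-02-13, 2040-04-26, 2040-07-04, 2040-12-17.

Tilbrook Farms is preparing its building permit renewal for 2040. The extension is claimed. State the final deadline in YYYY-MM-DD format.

2040-12-31

The statutory due date is 2040-12-17.
2040-12-17 falls on a listed holiday. Rolling to the preceding business day gives 2040-12-14, a Friday.
Applying the 10-business-day extension: 10 business days after 2040-12-14 is 2040-12-31.
2040-12-31 is a Monday and not a listed holiday, so it stands.
The final due date is 2040-12-31.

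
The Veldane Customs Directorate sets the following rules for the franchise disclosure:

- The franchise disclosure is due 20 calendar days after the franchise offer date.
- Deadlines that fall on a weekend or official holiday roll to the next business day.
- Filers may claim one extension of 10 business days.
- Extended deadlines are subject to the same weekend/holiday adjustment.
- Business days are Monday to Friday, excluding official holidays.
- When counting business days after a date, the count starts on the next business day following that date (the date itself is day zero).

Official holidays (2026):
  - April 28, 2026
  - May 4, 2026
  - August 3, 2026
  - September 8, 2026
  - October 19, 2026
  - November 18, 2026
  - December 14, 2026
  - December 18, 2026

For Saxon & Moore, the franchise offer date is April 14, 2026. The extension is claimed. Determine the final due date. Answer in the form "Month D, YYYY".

Trigger date April 14, 2026 + 20 calendar days = May 4, 2026.
Because May 4, 2026 is a listed holiday, the deadline becomes May 5, 2026 (Tuesday).
The 10-business-day extension runs from May 5, 2026 to May 19, 2026.
May 19, 2026 falls on a Tuesday, which is a business day, so no adjustment is needed.
Final deadline: May 19, 2026.

May 19, 2026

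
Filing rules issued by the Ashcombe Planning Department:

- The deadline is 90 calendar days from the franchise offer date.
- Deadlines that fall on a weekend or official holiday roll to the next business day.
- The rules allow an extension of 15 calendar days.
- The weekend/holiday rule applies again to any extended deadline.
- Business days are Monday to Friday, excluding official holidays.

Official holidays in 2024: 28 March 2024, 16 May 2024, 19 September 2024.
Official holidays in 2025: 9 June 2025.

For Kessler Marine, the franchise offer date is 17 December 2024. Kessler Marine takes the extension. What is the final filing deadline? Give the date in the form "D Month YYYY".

1 April 2025

90 calendar days after 17 December 2024 is 17 March 2025.
17 March 2025 (Monday) is already a business day.
Applying the 15-calendar-day extension: 17 March 2025 + 15 days = 1 April 2025.
1 April 2025 falls on a Tuesday, which is a business day, so no adjustment is needed.
The final due date is 1 April 2025.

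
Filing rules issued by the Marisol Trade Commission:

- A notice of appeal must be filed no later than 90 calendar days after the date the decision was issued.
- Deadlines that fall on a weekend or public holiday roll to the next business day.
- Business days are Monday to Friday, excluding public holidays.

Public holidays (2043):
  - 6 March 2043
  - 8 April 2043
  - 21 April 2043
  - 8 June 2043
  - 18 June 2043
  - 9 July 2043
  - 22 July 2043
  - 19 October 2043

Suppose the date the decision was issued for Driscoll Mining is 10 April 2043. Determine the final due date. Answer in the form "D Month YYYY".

Trigger date 10 April 2043 + 90 calendar days = 9 July 2043.
9 July 2043 falls on a listed holiday. Rolling to the next business day gives 10 July 2043, a Friday.
The final due date is 10 July 2043.

10 July 2043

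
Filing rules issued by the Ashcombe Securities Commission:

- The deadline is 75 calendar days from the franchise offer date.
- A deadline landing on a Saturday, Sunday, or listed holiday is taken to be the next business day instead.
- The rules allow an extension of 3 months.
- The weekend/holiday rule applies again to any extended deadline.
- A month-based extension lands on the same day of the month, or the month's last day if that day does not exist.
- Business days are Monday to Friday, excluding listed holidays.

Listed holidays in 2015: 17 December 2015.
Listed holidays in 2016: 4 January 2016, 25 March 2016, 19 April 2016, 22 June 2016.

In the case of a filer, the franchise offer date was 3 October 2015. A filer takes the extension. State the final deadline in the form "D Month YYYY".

Adding 75 calendar days to 3 October 2015 gives 17 December 2015.
17 December 2015 is a listed holiday; the next business day is 18 December 2015 (Friday).
Applying the 3 months extension: 3 months after 18 December 2015 is 18 March 2016.
18 March 2016 is a Friday and not a listed holiday, so it stands.
Deadline: 18 March 2016.

18 March 2016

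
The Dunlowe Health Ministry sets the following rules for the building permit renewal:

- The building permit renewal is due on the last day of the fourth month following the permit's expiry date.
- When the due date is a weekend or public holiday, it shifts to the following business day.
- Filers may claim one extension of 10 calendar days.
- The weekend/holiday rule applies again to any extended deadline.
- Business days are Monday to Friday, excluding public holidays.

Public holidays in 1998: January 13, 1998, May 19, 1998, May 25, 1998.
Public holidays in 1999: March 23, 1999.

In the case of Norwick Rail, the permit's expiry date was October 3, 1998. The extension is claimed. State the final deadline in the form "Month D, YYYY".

March 11, 1999

4 months after October 3, 1998 falls in February 1999; the last day of that month is February 28, 1999.
February 28, 1999 is a Sunday; the next business day is March 1, 1999 (Monday).
The 10-calendar-day extension moves the deadline from March 1, 1999 to March 11, 1999.
March 11, 1999 falls on a Thursday, which is a business day, so no adjustment is needed.
The final due date is March 11, 1999.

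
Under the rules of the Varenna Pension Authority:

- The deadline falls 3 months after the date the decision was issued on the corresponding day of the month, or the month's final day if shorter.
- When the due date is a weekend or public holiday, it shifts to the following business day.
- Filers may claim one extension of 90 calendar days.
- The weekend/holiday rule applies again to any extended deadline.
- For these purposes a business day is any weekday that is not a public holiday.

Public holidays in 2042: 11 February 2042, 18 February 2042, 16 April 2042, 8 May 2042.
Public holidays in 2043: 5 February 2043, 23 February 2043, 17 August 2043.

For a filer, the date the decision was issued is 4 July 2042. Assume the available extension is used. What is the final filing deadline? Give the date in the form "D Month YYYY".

Moving 3 months forward from 4 July 2042 on the corresponding day gives 4 October 2042.
4 October 2042 is a Saturday, so it moves to the next business day, 6 October 2042 (Monday).
The 90-calendar-day extension moves the deadline from 6 October 2042 to 4 January 2043.
4 January 2043 falls on a Sunday. Rolling to the next business day gives 5 January 2043, a Monday.
So the filing is due 5 January 2043.

5 January 2043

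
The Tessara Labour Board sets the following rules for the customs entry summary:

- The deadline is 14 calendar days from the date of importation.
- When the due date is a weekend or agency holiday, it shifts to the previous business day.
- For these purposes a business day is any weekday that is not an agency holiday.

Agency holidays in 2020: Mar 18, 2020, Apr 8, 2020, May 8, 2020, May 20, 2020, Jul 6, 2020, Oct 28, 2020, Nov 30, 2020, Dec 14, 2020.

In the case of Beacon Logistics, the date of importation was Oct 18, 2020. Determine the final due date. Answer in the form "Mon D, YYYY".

Oct 30, 2020

From Oct 18, 2020, 14 calendar days later is Nov 1, 2020.
Nov 1, 2020 is a Sunday, so it moves to the preceding business day, Oct 30, 2020 (Friday).
So the filing is due Oct 30, 2020.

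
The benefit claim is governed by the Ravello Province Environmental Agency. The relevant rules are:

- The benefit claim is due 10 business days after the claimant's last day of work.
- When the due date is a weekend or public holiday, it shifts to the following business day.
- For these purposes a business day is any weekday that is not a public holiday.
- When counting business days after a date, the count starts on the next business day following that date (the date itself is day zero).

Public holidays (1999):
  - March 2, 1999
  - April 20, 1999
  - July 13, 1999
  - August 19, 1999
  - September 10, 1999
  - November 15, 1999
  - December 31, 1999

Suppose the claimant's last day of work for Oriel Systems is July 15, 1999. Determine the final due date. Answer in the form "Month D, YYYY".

July 29, 1999

Counting 10 business days after July 15, 1999 (skipping weekends and listed holidays) reaches July 29, 1999.
Since July 29, 1999 is a Thursday and not a holiday, the date is unchanged.
Final deadline: July 29, 1999.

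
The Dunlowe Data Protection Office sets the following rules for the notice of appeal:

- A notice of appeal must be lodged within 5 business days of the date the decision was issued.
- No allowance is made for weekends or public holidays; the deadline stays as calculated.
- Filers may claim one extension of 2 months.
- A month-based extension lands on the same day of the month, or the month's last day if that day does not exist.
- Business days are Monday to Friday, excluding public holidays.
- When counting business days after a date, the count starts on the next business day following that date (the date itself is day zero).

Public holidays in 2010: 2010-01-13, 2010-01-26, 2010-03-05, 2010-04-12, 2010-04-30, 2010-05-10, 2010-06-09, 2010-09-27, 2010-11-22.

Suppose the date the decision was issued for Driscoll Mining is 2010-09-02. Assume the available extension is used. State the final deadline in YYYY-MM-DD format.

2010-11-09

5 business days after 2010-09-02, excluding weekends and holidays, is 2010-09-09.
2010-09-09 is a Thursday; no weekend or holiday adjustment applies.
Add 2 months to 2010-09-09: 2010-11-09.
2010-11-09 falls on a Tuesday. The rules make no weekend/holiday allowance, so it remains 2010-11-09.
Final deadline: 2010-11-09.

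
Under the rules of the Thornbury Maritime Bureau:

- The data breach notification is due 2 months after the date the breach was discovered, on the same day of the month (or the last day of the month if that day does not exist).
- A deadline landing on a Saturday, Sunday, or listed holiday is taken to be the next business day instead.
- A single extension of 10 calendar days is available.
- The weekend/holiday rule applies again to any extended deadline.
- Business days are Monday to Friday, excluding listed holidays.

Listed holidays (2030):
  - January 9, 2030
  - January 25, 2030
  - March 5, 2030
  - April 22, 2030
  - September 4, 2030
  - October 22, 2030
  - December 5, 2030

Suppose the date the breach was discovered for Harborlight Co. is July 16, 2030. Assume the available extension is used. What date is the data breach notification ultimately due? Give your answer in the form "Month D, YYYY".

Moving 2 months forward from July 16, 2030 on the corresponding day gives September 16, 2030.
Since September 16, 2030 is a Monday and not a holiday, the date is unchanged.
With the 10-day extension, September 16, 2030 becomes September 26, 2030.
September 26, 2030 (Thursday) is already a business day.
Deadline: September 26, 2030.

September 26, 2030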